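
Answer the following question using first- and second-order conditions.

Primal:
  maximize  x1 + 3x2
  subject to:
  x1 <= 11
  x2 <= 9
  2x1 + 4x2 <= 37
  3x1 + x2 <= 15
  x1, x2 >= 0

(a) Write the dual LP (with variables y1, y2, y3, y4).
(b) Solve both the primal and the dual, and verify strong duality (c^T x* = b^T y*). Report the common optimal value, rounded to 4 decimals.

The standard primal-dual pair for 'max c^T x s.t. A x <= b, x >= 0' is:
  Dual:  min b^T y  s.t.  A^T y >= c,  y >= 0.

So the dual LP is:
  minimize  11y1 + 9y2 + 37y3 + 15y4
  subject to:
    y1 + 2y3 + 3y4 >= 1
    y2 + 4y3 + y4 >= 3
    y1, y2, y3, y4 >= 0

Solving the primal: x* = (0.5, 9).
  primal value c^T x* = 27.5.
Solving the dual: y* = (0, 1, 0.5, 0).
  dual value b^T y* = 27.5.
Strong duality: c^T x* = b^T y*. Confirmed.

27.5


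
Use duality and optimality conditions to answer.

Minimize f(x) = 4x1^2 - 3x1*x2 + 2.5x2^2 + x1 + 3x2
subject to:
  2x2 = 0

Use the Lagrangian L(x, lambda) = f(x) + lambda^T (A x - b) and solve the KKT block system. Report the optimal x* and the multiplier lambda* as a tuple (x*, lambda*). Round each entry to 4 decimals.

Form the Lagrangian:
  L(x, lambda) = (1/2) x^T Q x + c^T x + lambda^T (A x - b)
Stationarity (grad_x L = 0): Q x + c + A^T lambda = 0.
Primal feasibility: A x = b.

This gives the KKT block system:
  [ Q   A^T ] [ x     ]   [-c ]
  [ A    0  ] [ lambda ] = [ b ]

Solving the linear system:
  x*      = (-0.125, 0)
  lambda* = (-1.6875)
  f(x*)   = -0.0625

x* = (-0.125, 0), lambda* = (-1.6875)


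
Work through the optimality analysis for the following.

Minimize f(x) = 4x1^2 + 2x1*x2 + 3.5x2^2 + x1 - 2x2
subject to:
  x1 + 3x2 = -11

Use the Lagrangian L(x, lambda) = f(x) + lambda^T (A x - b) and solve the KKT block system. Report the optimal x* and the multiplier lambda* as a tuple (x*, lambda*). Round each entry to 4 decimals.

Form the Lagrangian:
  L(x, lambda) = (1/2) x^T Q x + c^T x + lambda^T (A x - b)
Stationarity (grad_x L = 0): Q x + c + A^T lambda = 0.
Primal feasibility: A x = b.

This gives the KKT block system:
  [ Q   A^T ] [ x     ]   [-c ]
  [ A    0  ] [ lambda ] = [ b ]

Solving the linear system:
  x*      = (-0.3881, -3.5373)
  lambda* = (9.1791)
  f(x*)   = 53.8284

x* = (-0.3881, -3.5373), lambda* = (9.1791)


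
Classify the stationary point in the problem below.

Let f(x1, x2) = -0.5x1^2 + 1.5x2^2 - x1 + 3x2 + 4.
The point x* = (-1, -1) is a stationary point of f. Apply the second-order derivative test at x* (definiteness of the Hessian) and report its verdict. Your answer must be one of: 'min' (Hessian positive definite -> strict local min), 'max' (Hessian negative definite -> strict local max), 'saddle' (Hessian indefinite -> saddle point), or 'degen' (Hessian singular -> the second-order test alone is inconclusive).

Compute the Hessian H = grad^2 f:
  H = [[-1, 0], [0, 3]]
Verify stationarity: grad f(x*) = H x* + g = (0, 0).
Eigenvalues of H: -1, 3.
Eigenvalues have mixed signs, so H is indefinite -> x* is a saddle point.

saddle


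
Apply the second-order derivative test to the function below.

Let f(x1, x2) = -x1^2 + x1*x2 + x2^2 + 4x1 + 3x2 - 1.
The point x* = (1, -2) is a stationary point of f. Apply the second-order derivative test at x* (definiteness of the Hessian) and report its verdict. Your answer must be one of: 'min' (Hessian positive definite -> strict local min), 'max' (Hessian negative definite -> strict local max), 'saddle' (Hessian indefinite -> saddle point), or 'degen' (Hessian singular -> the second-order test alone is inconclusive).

Compute the Hessian H = grad^2 f:
  H = [[-2, 1], [1, 2]]
Verify stationarity: grad f(x*) = H x* + g = (0, 0).
Eigenvalues of H: -2.2361, 2.2361.
Eigenvalues have mixed signs, so H is indefinite -> x* is a saddle point.

saddle


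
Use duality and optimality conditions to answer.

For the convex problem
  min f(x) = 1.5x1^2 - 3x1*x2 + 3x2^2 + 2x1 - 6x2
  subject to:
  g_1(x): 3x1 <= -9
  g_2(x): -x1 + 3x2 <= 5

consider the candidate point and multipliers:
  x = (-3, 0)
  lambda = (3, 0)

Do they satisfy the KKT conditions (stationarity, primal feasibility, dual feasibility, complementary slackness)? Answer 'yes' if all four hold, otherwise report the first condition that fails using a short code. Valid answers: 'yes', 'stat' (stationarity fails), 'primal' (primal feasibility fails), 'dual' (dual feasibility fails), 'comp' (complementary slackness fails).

Gradient of f: grad f(x) = Q x + c = (-7, 3)
Constraint values g_i(x) = a_i^T x - b_i:
  g_1((-3, 0)) = 0
  g_2((-3, 0)) = -2
Stationarity residual: grad f(x) + sum_i lambda_i a_i = (2, 3)
  -> stationarity FAILS
Primal feasibility (all g_i <= 0): OK
Dual feasibility (all lambda_i >= 0): OK
Complementary slackness (lambda_i * g_i(x) = 0 for all i): OK

Verdict: the first failing condition is stationarity -> stat.

stat


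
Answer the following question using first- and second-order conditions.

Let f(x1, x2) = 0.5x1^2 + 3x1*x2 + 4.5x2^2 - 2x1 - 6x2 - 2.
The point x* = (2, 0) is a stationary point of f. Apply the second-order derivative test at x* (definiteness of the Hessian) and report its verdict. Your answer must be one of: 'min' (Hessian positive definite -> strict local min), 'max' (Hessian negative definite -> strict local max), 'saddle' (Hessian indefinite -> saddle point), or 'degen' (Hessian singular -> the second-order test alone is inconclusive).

Compute the Hessian H = grad^2 f:
  H = [[1, 3], [3, 9]]
Verify stationarity: grad f(x*) = H x* + g = (0, 0).
Eigenvalues of H: 0, 10.
H has a zero eigenvalue (singular; positive semidefinite but not definite), so H is neither positive definite, negative definite, nor indefinite. The second-order test alone is inconclusive -> degen.
(Indeed, f is constant along the null direction of H through x*, so x* is not a strict local extremum.)

degen


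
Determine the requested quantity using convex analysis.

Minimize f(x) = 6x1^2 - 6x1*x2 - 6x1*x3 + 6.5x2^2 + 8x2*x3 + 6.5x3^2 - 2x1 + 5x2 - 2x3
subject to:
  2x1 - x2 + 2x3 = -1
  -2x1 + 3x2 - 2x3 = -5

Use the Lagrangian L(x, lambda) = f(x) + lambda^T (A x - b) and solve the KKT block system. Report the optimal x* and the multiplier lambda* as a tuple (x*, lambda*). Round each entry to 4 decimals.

Form the Lagrangian:
  L(x, lambda) = (1/2) x^T Q x + c^T x + lambda^T (A x - b)
Stationarity (grad_x L = 0): Q x + c + A^T lambda = 0.
Primal feasibility: A x = b.

This gives the KKT block system:
  [ Q   A^T ] [ x     ]   [-c ]
  [ A    0  ] [ lambda ] = [ b ]

Solving the linear system:
  x*      = (-2.1622, -3, 0.1622)
  lambda* = (18.0541, 12.5946)
  f(x*)   = 35.0135

x* = (-2.1622, -3, 0.1622), lambda* = (18.0541, 12.5946)


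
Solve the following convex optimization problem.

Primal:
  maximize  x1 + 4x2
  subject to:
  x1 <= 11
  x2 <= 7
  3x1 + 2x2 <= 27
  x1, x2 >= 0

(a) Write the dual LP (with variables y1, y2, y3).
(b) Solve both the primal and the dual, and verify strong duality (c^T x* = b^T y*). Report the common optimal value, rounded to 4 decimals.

The standard primal-dual pair for 'max c^T x s.t. A x <= b, x >= 0' is:
  Dual:  min b^T y  s.t.  A^T y >= c,  y >= 0.

So the dual LP is:
  minimize  11y1 + 7y2 + 27y3
  subject to:
    y1 + 3y3 >= 1
    y2 + 2y3 >= 4
    y1, y2, y3 >= 0

Solving the primal: x* = (4.3333, 7).
  primal value c^T x* = 32.3333.
Solving the dual: y* = (0, 3.3333, 0.3333).
  dual value b^T y* = 32.3333.
Strong duality: c^T x* = b^T y*. Confirmed.

32.3333


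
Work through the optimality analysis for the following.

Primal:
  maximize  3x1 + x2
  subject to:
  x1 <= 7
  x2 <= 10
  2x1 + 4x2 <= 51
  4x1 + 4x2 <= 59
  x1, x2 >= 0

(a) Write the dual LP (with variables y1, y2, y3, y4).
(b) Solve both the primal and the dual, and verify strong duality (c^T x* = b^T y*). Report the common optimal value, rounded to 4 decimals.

The standard primal-dual pair for 'max c^T x s.t. A x <= b, x >= 0' is:
  Dual:  min b^T y  s.t.  A^T y >= c,  y >= 0.

So the dual LP is:
  minimize  7y1 + 10y2 + 51y3 + 59y4
  subject to:
    y1 + 2y3 + 4y4 >= 3
    y2 + 4y3 + 4y4 >= 1
    y1, y2, y3, y4 >= 0

Solving the primal: x* = (7, 7.75).
  primal value c^T x* = 28.75.
Solving the dual: y* = (2, 0, 0, 0.25).
  dual value b^T y* = 28.75.
Strong duality: c^T x* = b^T y*. Confirmed.

28.75


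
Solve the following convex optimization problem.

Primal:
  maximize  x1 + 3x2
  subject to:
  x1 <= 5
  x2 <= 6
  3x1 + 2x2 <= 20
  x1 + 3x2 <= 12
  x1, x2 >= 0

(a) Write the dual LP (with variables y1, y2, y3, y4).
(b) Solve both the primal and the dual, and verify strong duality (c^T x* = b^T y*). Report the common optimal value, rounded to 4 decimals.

The standard primal-dual pair for 'max c^T x s.t. A x <= b, x >= 0' is:
  Dual:  min b^T y  s.t.  A^T y >= c,  y >= 0.

So the dual LP is:
  minimize  5y1 + 6y2 + 20y3 + 12y4
  subject to:
    y1 + 3y3 + y4 >= 1
    y2 + 2y3 + 3y4 >= 3
    y1, y2, y3, y4 >= 0

Solving the primal: x* = (5, 2.3333).
  primal value c^T x* = 12.
Solving the dual: y* = (0, 0, 0, 1).
  dual value b^T y* = 12.
Strong duality: c^T x* = b^T y*. Confirmed.

12


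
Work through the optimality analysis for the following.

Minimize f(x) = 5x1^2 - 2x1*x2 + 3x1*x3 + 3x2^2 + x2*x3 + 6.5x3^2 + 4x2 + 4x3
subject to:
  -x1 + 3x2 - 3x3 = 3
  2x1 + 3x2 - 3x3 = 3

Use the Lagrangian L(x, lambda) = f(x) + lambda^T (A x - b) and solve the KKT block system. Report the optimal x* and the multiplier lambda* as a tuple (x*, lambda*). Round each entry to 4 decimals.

Form the Lagrangian:
  L(x, lambda) = (1/2) x^T Q x + c^T x + lambda^T (A x - b)
Stationarity (grad_x L = 0): Q x + c + A^T lambda = 0.
Primal feasibility: A x = b.

This gives the KKT block system:
  [ Q   A^T ] [ x     ]   [-c ]
  [ A    0  ] [ lambda ] = [ b ]

Solving the linear system:
  x*      = (0, 0.2857, -0.7143)
  lambda* = (-2.0159, 0.3492)
  f(x*)   = 1.6429

x* = (0, 0.2857, -0.7143), lambda* = (-2.0159, 0.3492)


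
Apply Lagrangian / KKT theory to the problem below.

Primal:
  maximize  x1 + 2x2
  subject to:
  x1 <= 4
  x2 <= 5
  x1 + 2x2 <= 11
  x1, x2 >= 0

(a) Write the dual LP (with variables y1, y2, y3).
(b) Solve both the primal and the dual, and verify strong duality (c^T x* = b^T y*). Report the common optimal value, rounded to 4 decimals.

The standard primal-dual pair for 'max c^T x s.t. A x <= b, x >= 0' is:
  Dual:  min b^T y  s.t.  A^T y >= c,  y >= 0.

So the dual LP is:
  minimize  4y1 + 5y2 + 11y3
  subject to:
    y1 + y3 >= 1
    y2 + 2y3 >= 2
    y1, y2, y3 >= 0

Solving the primal: x* = (1, 5).
  primal value c^T x* = 11.
Solving the dual: y* = (0, 0, 1).
  dual value b^T y* = 11.
Strong duality: c^T x* = b^T y*. Confirmed.

11


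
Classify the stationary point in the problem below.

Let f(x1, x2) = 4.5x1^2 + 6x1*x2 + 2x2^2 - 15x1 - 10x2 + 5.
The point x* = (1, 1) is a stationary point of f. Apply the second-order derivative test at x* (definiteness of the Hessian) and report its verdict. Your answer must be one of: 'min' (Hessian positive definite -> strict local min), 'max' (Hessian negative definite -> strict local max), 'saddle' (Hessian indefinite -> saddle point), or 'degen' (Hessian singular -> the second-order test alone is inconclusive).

Compute the Hessian H = grad^2 f:
  H = [[9, 6], [6, 4]]
Verify stationarity: grad f(x*) = H x* + g = (0, 0).
Eigenvalues of H: 0, 13.
H has a zero eigenvalue (singular; positive semidefinite but not definite), so H is neither positive definite, negative definite, nor indefinite. The second-order test alone is inconclusive -> degen.
(Indeed, f is constant along the null direction of H through x*, so x* is not a strict local extremum.)

degen


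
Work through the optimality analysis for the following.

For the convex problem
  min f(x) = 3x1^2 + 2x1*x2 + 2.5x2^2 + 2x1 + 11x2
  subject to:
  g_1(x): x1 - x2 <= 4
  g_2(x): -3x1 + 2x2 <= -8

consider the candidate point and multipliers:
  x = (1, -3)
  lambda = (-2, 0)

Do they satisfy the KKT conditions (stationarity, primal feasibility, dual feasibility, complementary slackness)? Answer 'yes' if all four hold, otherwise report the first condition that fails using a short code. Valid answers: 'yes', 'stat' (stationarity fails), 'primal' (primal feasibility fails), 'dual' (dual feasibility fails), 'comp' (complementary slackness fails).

Gradient of f: grad f(x) = Q x + c = (2, -2)
Constraint values g_i(x) = a_i^T x - b_i:
  g_1((1, -3)) = 0
  g_2((1, -3)) = -1
Stationarity residual: grad f(x) + sum_i lambda_i a_i = (0, 0)
  -> stationarity OK
Primal feasibility (all g_i <= 0): OK
Dual feasibility (all lambda_i >= 0): FAILS
Complementary slackness (lambda_i * g_i(x) = 0 for all i): OK

Verdict: the first failing condition is dual_feasibility -> dual.

dual


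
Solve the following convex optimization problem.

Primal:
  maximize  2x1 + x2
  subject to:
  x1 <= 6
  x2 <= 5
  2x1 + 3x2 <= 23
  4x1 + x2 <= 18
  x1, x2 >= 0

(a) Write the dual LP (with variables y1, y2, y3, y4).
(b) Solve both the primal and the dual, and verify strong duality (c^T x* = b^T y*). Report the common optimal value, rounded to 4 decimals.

The standard primal-dual pair for 'max c^T x s.t. A x <= b, x >= 0' is:
  Dual:  min b^T y  s.t.  A^T y >= c,  y >= 0.

So the dual LP is:
  minimize  6y1 + 5y2 + 23y3 + 18y4
  subject to:
    y1 + 2y3 + 4y4 >= 2
    y2 + 3y3 + y4 >= 1
    y1, y2, y3, y4 >= 0

Solving the primal: x* = (3.25, 5).
  primal value c^T x* = 11.5.
Solving the dual: y* = (0, 0.5, 0, 0.5).
  dual value b^T y* = 11.5.
Strong duality: c^T x* = b^T y*. Confirmed.

11.5


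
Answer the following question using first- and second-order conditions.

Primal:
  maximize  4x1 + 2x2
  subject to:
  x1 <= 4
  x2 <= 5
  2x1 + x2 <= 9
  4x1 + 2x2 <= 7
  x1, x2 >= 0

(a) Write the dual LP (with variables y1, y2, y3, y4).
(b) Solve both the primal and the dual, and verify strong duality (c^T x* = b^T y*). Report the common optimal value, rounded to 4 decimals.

The standard primal-dual pair for 'max c^T x s.t. A x <= b, x >= 0' is:
  Dual:  min b^T y  s.t.  A^T y >= c,  y >= 0.

So the dual LP is:
  minimize  4y1 + 5y2 + 9y3 + 7y4
  subject to:
    y1 + 2y3 + 4y4 >= 4
    y2 + y3 + 2y4 >= 2
    y1, y2, y3, y4 >= 0

Solving the primal: x* = (1.75, 0).
  primal value c^T x* = 7.
Solving the dual: y* = (0, 0, 0, 1).
  dual value b^T y* = 7.
Strong duality: c^T x* = b^T y*. Confirmed.

7


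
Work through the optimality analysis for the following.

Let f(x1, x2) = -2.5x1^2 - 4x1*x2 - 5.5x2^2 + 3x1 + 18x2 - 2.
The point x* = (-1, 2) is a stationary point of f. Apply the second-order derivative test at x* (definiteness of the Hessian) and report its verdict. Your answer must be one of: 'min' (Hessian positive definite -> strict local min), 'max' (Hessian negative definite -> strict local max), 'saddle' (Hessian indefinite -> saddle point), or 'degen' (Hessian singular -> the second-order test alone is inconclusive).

Compute the Hessian H = grad^2 f:
  H = [[-5, -4], [-4, -11]]
Verify stationarity: grad f(x*) = H x* + g = (0, 0).
Eigenvalues of H: -13, -3.
Both eigenvalues < 0, so H is negative definite -> x* is a strict local max.

max


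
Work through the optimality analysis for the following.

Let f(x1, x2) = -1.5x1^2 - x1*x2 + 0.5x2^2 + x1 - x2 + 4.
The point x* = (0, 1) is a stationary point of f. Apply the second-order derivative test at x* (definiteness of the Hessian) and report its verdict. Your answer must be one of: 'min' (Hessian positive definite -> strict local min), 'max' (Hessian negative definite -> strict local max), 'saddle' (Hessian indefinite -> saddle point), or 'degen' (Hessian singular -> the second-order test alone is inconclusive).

Compute the Hessian H = grad^2 f:
  H = [[-3, -1], [-1, 1]]
Verify stationarity: grad f(x*) = H x* + g = (0, 0).
Eigenvalues of H: -3.2361, 1.2361.
Eigenvalues have mixed signs, so H is indefinite -> x* is a saddle point.

saddle


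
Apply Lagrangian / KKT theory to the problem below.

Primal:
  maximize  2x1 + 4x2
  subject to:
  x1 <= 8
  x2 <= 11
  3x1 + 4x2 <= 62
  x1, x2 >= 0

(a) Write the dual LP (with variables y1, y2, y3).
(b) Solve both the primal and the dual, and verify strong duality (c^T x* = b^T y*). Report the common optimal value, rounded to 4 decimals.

The standard primal-dual pair for 'max c^T x s.t. A x <= b, x >= 0' is:
  Dual:  min b^T y  s.t.  A^T y >= c,  y >= 0.

So the dual LP is:
  minimize  8y1 + 11y2 + 62y3
  subject to:
    y1 + 3y3 >= 2
    y2 + 4y3 >= 4
    y1, y2, y3 >= 0

Solving the primal: x* = (6, 11).
  primal value c^T x* = 56.
Solving the dual: y* = (0, 1.3333, 0.6667).
  dual value b^T y* = 56.
Strong duality: c^T x* = b^T y*. Confirmed.

56


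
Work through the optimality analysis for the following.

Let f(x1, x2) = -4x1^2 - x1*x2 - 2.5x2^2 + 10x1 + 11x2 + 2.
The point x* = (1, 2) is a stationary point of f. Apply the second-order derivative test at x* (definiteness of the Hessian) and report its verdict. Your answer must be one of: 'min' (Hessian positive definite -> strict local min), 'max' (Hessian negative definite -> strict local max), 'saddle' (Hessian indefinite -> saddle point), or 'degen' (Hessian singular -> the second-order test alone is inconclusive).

Compute the Hessian H = grad^2 f:
  H = [[-8, -1], [-1, -5]]
Verify stationarity: grad f(x*) = H x* + g = (0, 0).
Eigenvalues of H: -8.3028, -4.6972.
Both eigenvalues < 0, so H is negative definite -> x* is a strict local max.

max


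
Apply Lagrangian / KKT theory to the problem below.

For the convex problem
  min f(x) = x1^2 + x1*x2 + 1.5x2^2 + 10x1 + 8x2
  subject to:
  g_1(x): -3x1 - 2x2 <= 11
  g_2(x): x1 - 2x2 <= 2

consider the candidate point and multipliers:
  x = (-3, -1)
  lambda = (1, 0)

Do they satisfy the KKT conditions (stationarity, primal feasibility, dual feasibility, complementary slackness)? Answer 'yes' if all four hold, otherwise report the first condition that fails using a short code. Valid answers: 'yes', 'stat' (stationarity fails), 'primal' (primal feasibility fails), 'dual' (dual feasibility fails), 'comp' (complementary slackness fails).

Gradient of f: grad f(x) = Q x + c = (3, 2)
Constraint values g_i(x) = a_i^T x - b_i:
  g_1((-3, -1)) = 0
  g_2((-3, -1)) = -3
Stationarity residual: grad f(x) + sum_i lambda_i a_i = (0, 0)
  -> stationarity OK
Primal feasibility (all g_i <= 0): OK
Dual feasibility (all lambda_i >= 0): OK
Complementary slackness (lambda_i * g_i(x) = 0 for all i): OK

Verdict: yes, KKT holds.

yes


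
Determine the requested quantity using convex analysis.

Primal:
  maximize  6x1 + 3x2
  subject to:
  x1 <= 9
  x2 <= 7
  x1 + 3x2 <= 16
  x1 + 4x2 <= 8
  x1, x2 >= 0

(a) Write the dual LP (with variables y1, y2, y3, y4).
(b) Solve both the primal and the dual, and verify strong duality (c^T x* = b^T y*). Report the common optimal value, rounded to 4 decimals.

The standard primal-dual pair for 'max c^T x s.t. A x <= b, x >= 0' is:
  Dual:  min b^T y  s.t.  A^T y >= c,  y >= 0.

So the dual LP is:
  minimize  9y1 + 7y2 + 16y3 + 8y4
  subject to:
    y1 + y3 + y4 >= 6
    y2 + 3y3 + 4y4 >= 3
    y1, y2, y3, y4 >= 0

Solving the primal: x* = (8, 0).
  primal value c^T x* = 48.
Solving the dual: y* = (0, 0, 0, 6).
  dual value b^T y* = 48.
Strong duality: c^T x* = b^T y*. Confirmed.

48


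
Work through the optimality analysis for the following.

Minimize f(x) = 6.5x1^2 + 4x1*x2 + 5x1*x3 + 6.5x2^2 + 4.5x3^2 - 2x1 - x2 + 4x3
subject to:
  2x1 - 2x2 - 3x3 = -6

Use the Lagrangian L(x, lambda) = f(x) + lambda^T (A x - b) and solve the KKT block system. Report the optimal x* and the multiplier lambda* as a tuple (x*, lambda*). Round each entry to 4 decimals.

Form the Lagrangian:
  L(x, lambda) = (1/2) x^T Q x + c^T x + lambda^T (A x - b)
Stationarity (grad_x L = 0): Q x + c + A^T lambda = 0.
Primal feasibility: A x = b.

This gives the KKT block system:
  [ Q   A^T ] [ x     ]   [-c ]
  [ A    0  ] [ lambda ] = [ b ]

Solving the linear system:
  x*      = (-0.8515, 0.7546, 0.9293)
  lambda* = (2.7021)
  f(x*)   = 10.4389

x* = (-0.8515, 0.7546, 0.9293), lambda* = (2.7021)


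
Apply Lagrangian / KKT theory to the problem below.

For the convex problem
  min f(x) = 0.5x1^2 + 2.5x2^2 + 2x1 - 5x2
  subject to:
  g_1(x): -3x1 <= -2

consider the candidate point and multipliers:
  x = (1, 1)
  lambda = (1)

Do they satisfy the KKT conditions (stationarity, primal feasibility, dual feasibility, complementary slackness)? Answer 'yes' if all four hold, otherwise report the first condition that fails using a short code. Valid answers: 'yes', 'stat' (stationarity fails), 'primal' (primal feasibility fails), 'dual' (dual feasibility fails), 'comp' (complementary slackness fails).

Gradient of f: grad f(x) = Q x + c = (3, 0)
Constraint values g_i(x) = a_i^T x - b_i:
  g_1((1, 1)) = -1
Stationarity residual: grad f(x) + sum_i lambda_i a_i = (0, 0)
  -> stationarity OK
Primal feasibility (all g_i <= 0): OK
Dual feasibility (all lambda_i >= 0): OK
Complementary slackness (lambda_i * g_i(x) = 0 for all i): FAILS

Verdict: the first failing condition is complementary_slackness -> comp.

comp


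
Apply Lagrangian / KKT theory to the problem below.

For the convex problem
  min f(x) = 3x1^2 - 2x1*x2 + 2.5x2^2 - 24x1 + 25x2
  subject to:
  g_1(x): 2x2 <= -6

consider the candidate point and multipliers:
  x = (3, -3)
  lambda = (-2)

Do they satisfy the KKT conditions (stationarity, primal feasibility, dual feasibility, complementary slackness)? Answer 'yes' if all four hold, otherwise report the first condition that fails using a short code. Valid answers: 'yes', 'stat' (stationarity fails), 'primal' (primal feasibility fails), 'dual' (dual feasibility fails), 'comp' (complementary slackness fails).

Gradient of f: grad f(x) = Q x + c = (0, 4)
Constraint values g_i(x) = a_i^T x - b_i:
  g_1((3, -3)) = 0
Stationarity residual: grad f(x) + sum_i lambda_i a_i = (0, 0)
  -> stationarity OK
Primal feasibility (all g_i <= 0): OK
Dual feasibility (all lambda_i >= 0): FAILS
Complementary slackness (lambda_i * g_i(x) = 0 for all i): OK

Verdict: the first failing condition is dual_feasibility -> dual.

dual


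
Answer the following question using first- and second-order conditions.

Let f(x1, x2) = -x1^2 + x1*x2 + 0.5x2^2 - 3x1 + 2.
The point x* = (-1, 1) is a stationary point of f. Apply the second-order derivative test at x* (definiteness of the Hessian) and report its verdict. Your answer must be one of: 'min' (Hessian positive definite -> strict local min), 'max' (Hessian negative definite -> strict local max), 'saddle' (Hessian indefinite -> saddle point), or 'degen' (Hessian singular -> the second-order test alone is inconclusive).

Compute the Hessian H = grad^2 f:
  H = [[-2, 1], [1, 1]]
Verify stationarity: grad f(x*) = H x* + g = (0, 0).
Eigenvalues of H: -2.3028, 1.3028.
Eigenvalues have mixed signs, so H is indefinite -> x* is a saddle point.

saddle


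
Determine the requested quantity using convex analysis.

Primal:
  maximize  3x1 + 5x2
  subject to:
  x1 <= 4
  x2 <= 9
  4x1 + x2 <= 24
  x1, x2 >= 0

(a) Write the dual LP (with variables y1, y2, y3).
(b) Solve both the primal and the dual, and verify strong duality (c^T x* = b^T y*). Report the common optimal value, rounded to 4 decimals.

The standard primal-dual pair for 'max c^T x s.t. A x <= b, x >= 0' is:
  Dual:  min b^T y  s.t.  A^T y >= c,  y >= 0.

So the dual LP is:
  minimize  4y1 + 9y2 + 24y3
  subject to:
    y1 + 4y3 >= 3
    y2 + y3 >= 5
    y1, y2, y3 >= 0

Solving the primal: x* = (3.75, 9).
  primal value c^T x* = 56.25.
Solving the dual: y* = (0, 4.25, 0.75).
  dual value b^T y* = 56.25.
Strong duality: c^T x* = b^T y*. Confirmed.

56.25


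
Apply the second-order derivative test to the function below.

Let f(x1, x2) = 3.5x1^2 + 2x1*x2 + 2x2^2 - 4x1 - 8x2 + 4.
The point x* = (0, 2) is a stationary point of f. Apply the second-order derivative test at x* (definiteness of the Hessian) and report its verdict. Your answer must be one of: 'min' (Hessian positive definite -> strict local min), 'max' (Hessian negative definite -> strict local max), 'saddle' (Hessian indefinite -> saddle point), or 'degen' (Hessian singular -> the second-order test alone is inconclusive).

Compute the Hessian H = grad^2 f:
  H = [[7, 2], [2, 4]]
Verify stationarity: grad f(x*) = H x* + g = (0, 0).
Eigenvalues of H: 3, 8.
Both eigenvalues > 0, so H is positive definite -> x* is a strict local min.

min


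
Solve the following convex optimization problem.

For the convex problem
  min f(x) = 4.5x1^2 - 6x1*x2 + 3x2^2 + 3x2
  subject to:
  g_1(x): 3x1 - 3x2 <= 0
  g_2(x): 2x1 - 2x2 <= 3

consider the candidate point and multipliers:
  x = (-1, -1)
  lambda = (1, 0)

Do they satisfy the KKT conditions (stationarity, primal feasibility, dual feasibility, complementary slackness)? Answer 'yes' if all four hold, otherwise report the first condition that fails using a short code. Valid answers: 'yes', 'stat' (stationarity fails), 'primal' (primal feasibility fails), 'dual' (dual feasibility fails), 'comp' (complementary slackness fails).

Gradient of f: grad f(x) = Q x + c = (-3, 3)
Constraint values g_i(x) = a_i^T x - b_i:
  g_1((-1, -1)) = 0
  g_2((-1, -1)) = -3
Stationarity residual: grad f(x) + sum_i lambda_i a_i = (0, 0)
  -> stationarity OK
Primal feasibility (all g_i <= 0): OK
Dual feasibility (all lambda_i >= 0): OK
Complementary slackness (lambda_i * g_i(x) = 0 for all i): OK

Verdict: yes, KKT holds.

yes


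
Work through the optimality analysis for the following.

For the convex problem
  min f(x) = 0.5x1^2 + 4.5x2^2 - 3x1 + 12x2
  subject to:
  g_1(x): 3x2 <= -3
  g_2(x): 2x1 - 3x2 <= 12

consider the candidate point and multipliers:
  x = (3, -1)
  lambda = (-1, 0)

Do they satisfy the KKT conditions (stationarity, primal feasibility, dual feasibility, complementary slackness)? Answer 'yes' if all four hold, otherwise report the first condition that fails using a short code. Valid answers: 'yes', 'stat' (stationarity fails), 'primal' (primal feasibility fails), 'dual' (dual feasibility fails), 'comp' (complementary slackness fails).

Gradient of f: grad f(x) = Q x + c = (0, 3)
Constraint values g_i(x) = a_i^T x - b_i:
  g_1((3, -1)) = 0
  g_2((3, -1)) = -3
Stationarity residual: grad f(x) + sum_i lambda_i a_i = (0, 0)
  -> stationarity OK
Primal feasibility (all g_i <= 0): OK
Dual feasibility (all lambda_i >= 0): FAILS
Complementary slackness (lambda_i * g_i(x) = 0 for all i): OK

Verdict: the first failing condition is dual_feasibility -> dual.

dual


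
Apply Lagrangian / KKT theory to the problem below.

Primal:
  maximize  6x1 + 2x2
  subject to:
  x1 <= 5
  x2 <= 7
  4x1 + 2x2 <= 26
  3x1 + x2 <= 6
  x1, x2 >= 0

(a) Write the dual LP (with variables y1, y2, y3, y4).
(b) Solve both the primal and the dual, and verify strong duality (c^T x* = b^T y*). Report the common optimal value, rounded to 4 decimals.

The standard primal-dual pair for 'max c^T x s.t. A x <= b, x >= 0' is:
  Dual:  min b^T y  s.t.  A^T y >= c,  y >= 0.

So the dual LP is:
  minimize  5y1 + 7y2 + 26y3 + 6y4
  subject to:
    y1 + 4y3 + 3y4 >= 6
    y2 + 2y3 + y4 >= 2
    y1, y2, y3, y4 >= 0

Solving the primal: x* = (2, 0).
  primal value c^T x* = 12.
Solving the dual: y* = (0, 0, 0, 2).
  dual value b^T y* = 12.
Strong duality: c^T x* = b^T y*. Confirmed.

12


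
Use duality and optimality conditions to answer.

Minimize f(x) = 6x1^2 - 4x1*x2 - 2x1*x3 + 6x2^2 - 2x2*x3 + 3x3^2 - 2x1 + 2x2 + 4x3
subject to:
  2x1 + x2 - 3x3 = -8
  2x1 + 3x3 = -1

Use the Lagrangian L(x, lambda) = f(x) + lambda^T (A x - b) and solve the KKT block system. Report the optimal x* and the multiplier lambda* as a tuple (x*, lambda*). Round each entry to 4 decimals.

Form the Lagrangian:
  L(x, lambda) = (1/2) x^T Q x + c^T x + lambda^T (A x - b)
Stationarity (grad_x L = 0): Q x + c + A^T lambda = 0.
Primal feasibility: A x = b.

This gives the KKT block system:
  [ Q   A^T ] [ x     ]   [-c ]
  [ A    0  ] [ lambda ] = [ b ]

Solving the linear system:
  x*      = (-1.9191, -1.3237, 0.9461)
  lambda* = (8.1002, 2.7129)
  f(x*)   = 36.2447

x* = (-1.9191, -1.3237, 0.9461), lambda* = (8.1002, 2.7129)


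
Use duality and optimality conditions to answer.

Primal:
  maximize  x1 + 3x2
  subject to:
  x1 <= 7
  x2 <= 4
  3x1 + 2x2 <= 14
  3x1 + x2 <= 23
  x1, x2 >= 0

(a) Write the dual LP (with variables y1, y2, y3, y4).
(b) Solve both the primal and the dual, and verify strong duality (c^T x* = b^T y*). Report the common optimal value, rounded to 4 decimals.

The standard primal-dual pair for 'max c^T x s.t. A x <= b, x >= 0' is:
  Dual:  min b^T y  s.t.  A^T y >= c,  y >= 0.

So the dual LP is:
  minimize  7y1 + 4y2 + 14y3 + 23y4
  subject to:
    y1 + 3y3 + 3y4 >= 1
    y2 + 2y3 + y4 >= 3
    y1, y2, y3, y4 >= 0

Solving the primal: x* = (2, 4).
  primal value c^T x* = 14.
Solving the dual: y* = (0, 2.3333, 0.3333, 0).
  dual value b^T y* = 14.
Strong duality: c^T x* = b^T y*. Confirmed.

14


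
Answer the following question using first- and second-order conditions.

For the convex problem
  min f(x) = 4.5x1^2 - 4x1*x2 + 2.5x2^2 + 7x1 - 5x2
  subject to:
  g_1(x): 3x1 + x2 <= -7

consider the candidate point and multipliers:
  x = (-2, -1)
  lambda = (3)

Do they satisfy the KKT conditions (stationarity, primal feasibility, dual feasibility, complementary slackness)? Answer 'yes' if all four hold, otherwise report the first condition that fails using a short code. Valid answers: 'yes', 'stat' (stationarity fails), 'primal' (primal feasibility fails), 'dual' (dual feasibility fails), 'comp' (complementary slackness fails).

Gradient of f: grad f(x) = Q x + c = (-7, -2)
Constraint values g_i(x) = a_i^T x - b_i:
  g_1((-2, -1)) = 0
Stationarity residual: grad f(x) + sum_i lambda_i a_i = (2, 1)
  -> stationarity FAILS
Primal feasibility (all g_i <= 0): OK
Dual feasibility (all lambda_i >= 0): OK
Complementary slackness (lambda_i * g_i(x) = 0 for all i): OK

Verdict: the first failing condition is stationarity -> stat.

stat


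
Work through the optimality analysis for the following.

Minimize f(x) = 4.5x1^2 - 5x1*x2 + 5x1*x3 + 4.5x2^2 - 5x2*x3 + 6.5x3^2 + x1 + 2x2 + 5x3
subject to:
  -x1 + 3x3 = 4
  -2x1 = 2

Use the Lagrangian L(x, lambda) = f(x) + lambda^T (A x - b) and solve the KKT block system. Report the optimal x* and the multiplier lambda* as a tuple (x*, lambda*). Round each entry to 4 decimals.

Form the Lagrangian:
  L(x, lambda) = (1/2) x^T Q x + c^T x + lambda^T (A x - b)
Stationarity (grad_x L = 0): Q x + c + A^T lambda = 0.
Primal feasibility: A x = b.

This gives the KKT block system:
  [ Q   A^T ] [ x     ]   [-c ]
  [ A    0  ] [ lambda ] = [ b ]

Solving the linear system:
  x*      = (-1, -0.2222, 1)
  lambda* = (-4.7037, 1.4074)
  f(x*)   = 9.7778

x* = (-1, -0.2222, 1), lambda* = (-4.7037, 1.4074)


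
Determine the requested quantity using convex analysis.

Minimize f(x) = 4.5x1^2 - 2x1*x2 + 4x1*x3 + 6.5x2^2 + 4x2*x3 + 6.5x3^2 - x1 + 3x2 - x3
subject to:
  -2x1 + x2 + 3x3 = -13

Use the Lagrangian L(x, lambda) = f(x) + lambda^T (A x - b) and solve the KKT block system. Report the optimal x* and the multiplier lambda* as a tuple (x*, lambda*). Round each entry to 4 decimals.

Form the Lagrangian:
  L(x, lambda) = (1/2) x^T Q x + c^T x + lambda^T (A x - b)
Stationarity (grad_x L = 0): Q x + c + A^T lambda = 0.
Primal feasibility: A x = b.

This gives the KKT block system:
  [ Q   A^T ] [ x     ]   [-c ]
  [ A    0  ] [ lambda ] = [ b ]

Solving the linear system:
  x*      = (2.8949, 0.4683, -2.5595)
  lambda* = (6.94)
  f(x*)   = 45.6449

x* = (2.8949, 0.4683, -2.5595), lambda* = (6.94)


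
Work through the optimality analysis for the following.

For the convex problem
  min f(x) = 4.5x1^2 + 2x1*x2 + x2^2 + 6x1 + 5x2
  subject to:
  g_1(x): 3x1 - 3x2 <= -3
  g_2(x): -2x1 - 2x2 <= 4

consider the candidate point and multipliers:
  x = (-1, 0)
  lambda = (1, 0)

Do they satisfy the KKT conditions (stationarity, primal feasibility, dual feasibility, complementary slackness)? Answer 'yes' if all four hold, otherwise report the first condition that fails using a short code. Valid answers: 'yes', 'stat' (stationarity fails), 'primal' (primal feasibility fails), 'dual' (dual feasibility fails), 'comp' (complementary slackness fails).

Gradient of f: grad f(x) = Q x + c = (-3, 3)
Constraint values g_i(x) = a_i^T x - b_i:
  g_1((-1, 0)) = 0
  g_2((-1, 0)) = -2
Stationarity residual: grad f(x) + sum_i lambda_i a_i = (0, 0)
  -> stationarity OK
Primal feasibility (all g_i <= 0): OK
Dual feasibility (all lambda_i >= 0): OK
Complementary slackness (lambda_i * g_i(x) = 0 for all i): OK

Verdict: yes, KKT holds.

yes


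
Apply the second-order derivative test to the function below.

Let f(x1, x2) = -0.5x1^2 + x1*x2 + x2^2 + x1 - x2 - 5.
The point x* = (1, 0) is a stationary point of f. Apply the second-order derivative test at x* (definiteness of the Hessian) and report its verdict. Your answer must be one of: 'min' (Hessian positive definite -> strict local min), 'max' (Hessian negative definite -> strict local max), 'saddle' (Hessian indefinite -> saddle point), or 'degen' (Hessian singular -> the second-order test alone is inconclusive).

Compute the Hessian H = grad^2 f:
  H = [[-1, 1], [1, 2]]
Verify stationarity: grad f(x*) = H x* + g = (0, 0).
Eigenvalues of H: -1.3028, 2.3028.
Eigenvalues have mixed signs, so H is indefinite -> x* is a saddle point.

saddle


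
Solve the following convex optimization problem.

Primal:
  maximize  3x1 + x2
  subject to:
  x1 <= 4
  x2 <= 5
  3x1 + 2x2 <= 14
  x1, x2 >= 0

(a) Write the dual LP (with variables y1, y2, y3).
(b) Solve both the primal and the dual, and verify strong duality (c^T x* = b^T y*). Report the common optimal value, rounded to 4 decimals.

The standard primal-dual pair for 'max c^T x s.t. A x <= b, x >= 0' is:
  Dual:  min b^T y  s.t.  A^T y >= c,  y >= 0.

So the dual LP is:
  minimize  4y1 + 5y2 + 14y3
  subject to:
    y1 + 3y3 >= 3
    y2 + 2y3 >= 1
    y1, y2, y3 >= 0

Solving the primal: x* = (4, 1).
  primal value c^T x* = 13.
Solving the dual: y* = (1.5, 0, 0.5).
  dual value b^T y* = 13.
Strong duality: c^T x* = b^T y*. Confirmed.

13


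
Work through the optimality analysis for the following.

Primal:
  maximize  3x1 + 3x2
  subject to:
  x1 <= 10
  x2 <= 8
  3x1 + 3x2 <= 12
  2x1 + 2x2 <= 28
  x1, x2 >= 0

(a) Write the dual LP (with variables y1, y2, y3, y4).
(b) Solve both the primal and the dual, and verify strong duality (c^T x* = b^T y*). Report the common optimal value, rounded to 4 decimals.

The standard primal-dual pair for 'max c^T x s.t. A x <= b, x >= 0' is:
  Dual:  min b^T y  s.t.  A^T y >= c,  y >= 0.

So the dual LP is:
  minimize  10y1 + 8y2 + 12y3 + 28y4
  subject to:
    y1 + 3y3 + 2y4 >= 3
    y2 + 3y3 + 2y4 >= 3
    y1, y2, y3, y4 >= 0

Solving the primal: x* = (4, 0).
  primal value c^T x* = 12.
Solving the dual: y* = (0, 0, 1, 0).
  dual value b^T y* = 12.
Strong duality: c^T x* = b^T y*. Confirmed.

12


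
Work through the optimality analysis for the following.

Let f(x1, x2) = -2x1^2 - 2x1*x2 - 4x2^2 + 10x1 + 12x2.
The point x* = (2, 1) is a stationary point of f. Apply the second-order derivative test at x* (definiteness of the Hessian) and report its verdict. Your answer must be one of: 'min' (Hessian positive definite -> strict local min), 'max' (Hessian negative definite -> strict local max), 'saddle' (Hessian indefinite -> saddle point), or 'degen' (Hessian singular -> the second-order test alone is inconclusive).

Compute the Hessian H = grad^2 f:
  H = [[-4, -2], [-2, -8]]
Verify stationarity: grad f(x*) = H x* + g = (0, 0).
Eigenvalues of H: -8.8284, -3.1716.
Both eigenvalues < 0, so H is negative definite -> x* is a strict local max.

max


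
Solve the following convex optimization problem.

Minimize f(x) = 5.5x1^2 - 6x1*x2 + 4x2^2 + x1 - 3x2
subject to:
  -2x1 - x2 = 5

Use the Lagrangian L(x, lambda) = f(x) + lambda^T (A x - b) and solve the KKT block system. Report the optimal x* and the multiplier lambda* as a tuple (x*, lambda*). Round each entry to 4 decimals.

Form the Lagrangian:
  L(x, lambda) = (1/2) x^T Q x + c^T x + lambda^T (A x - b)
Stationarity (grad_x L = 0): Q x + c + A^T lambda = 0.
Primal feasibility: A x = b.

This gives the KKT block system:
  [ Q   A^T ] [ x     ]   [-c ]
  [ A    0  ] [ lambda ] = [ b ]

Solving the linear system:
  x*      = (-1.7463, -1.5075)
  lambda* = (-4.5821)
  f(x*)   = 12.8433

x* = (-1.7463, -1.5075), lambda* = (-4.5821)


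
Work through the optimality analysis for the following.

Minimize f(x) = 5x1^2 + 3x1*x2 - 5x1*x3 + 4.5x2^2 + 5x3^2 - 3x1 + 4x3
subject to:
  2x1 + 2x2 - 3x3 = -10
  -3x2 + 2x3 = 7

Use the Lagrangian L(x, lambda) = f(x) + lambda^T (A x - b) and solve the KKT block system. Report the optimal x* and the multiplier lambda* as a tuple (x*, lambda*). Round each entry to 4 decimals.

Form the Lagrangian:
  L(x, lambda) = (1/2) x^T Q x + c^T x + lambda^T (A x - b)
Stationarity (grad_x L = 0): Q x + c + A^T lambda = 0.
Primal feasibility: A x = b.

This gives the KKT block system:
  [ Q   A^T ] [ x     ]   [-c ]
  [ A    0  ] [ lambda ] = [ b ]

Solving the linear system:
  x*      = (-0.9652, -0.9721, 2.0418)
  lambda* = (12.8885, 4.7108)
  f(x*)   = 53.4861

x* = (-0.9652, -0.9721, 2.0418), lambda* = (12.8885, 4.7108)


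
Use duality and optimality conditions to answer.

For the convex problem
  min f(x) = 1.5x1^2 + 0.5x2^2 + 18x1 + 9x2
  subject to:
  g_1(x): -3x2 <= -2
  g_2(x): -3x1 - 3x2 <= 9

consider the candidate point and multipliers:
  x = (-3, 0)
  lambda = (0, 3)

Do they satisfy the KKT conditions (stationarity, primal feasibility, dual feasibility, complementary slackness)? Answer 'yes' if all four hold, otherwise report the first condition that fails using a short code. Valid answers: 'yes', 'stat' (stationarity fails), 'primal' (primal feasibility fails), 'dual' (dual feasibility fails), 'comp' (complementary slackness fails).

Gradient of f: grad f(x) = Q x + c = (9, 9)
Constraint values g_i(x) = a_i^T x - b_i:
  g_1((-3, 0)) = 2
  g_2((-3, 0)) = 0
Stationarity residual: grad f(x) + sum_i lambda_i a_i = (0, 0)
  -> stationarity OK
Primal feasibility (all g_i <= 0): FAILS
Dual feasibility (all lambda_i >= 0): OK
Complementary slackness (lambda_i * g_i(x) = 0 for all i): OK

Verdict: the first failing condition is primal_feasibility -> primal.

primal


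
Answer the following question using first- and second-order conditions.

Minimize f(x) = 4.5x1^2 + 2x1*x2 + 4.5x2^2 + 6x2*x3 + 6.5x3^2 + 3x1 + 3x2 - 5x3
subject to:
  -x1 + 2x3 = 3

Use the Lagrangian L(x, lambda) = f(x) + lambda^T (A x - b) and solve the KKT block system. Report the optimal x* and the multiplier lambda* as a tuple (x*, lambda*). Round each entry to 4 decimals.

Form the Lagrangian:
  L(x, lambda) = (1/2) x^T Q x + c^T x + lambda^T (A x - b)
Stationarity (grad_x L = 0): Q x + c + A^T lambda = 0.
Primal feasibility: A x = b.

This gives the KKT block system:
  [ Q   A^T ] [ x     ]   [-c ]
  [ A    0  ] [ lambda ] = [ b ]

Solving the linear system:
  x*      = (-0.3783, -1.1232, 1.3109)
  lambda* = (-2.651)
  f(x*)   = -1.5528

x* = (-0.3783, -1.1232, 1.3109), lambda* = (-2.651)


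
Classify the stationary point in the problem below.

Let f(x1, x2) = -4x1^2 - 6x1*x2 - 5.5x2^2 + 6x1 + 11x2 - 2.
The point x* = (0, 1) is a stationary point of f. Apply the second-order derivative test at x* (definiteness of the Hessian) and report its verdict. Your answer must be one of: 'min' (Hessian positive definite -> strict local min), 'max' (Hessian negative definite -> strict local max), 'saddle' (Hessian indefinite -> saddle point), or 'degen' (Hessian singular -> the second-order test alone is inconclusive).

Compute the Hessian H = grad^2 f:
  H = [[-8, -6], [-6, -11]]
Verify stationarity: grad f(x*) = H x* + g = (0, 0).
Eigenvalues of H: -15.6847, -3.3153.
Both eigenvalues < 0, so H is negative definite -> x* is a strict local max.

max


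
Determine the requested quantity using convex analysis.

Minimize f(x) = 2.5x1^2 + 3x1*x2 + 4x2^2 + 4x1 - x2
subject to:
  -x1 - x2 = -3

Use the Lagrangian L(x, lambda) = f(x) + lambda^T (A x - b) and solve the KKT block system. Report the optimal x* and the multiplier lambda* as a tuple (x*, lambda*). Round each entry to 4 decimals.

Form the Lagrangian:
  L(x, lambda) = (1/2) x^T Q x + c^T x + lambda^T (A x - b)
Stationarity (grad_x L = 0): Q x + c + A^T lambda = 0.
Primal feasibility: A x = b.

This gives the KKT block system:
  [ Q   A^T ] [ x     ]   [-c ]
  [ A    0  ] [ lambda ] = [ b ]

Solving the linear system:
  x*      = (1.4286, 1.5714)
  lambda* = (15.8571)
  f(x*)   = 25.8571

x* = (1.4286, 1.5714), lambda* = (15.8571)
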